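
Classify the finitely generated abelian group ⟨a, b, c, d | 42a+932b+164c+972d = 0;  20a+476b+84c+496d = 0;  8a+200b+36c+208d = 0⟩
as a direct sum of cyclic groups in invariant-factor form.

Answer: M ≅ ℤ^1 ⊕ ℤ/2 ⊕ ℤ/4 ⊕ ℤ/12

Derivation:
rank_ℚ(R)=3; free=4−3=1
SNF(R) diag = [2, 4, 12] → torsion [2, 4, 12]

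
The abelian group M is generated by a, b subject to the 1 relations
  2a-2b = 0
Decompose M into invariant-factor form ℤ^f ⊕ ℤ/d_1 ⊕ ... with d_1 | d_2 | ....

Answer: M ≅ ℤ^1 ⊕ ℤ/2

Derivation:
rank_ℚ(R)=1; free=2−1=1
SNF(R) diag = [2] → torsion [2]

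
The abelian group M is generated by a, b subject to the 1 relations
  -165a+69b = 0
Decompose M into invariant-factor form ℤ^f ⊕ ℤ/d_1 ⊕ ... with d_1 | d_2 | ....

Answer: M ≅ ℤ^1 ⊕ ℤ/3

Derivation:
rank_ℚ(R)=1; free=2−1=1
SNF(R) diag = [3] → torsion [3]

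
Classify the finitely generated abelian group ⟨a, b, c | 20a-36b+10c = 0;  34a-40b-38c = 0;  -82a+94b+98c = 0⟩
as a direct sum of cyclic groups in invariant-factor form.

Answer: M ≅ ℤ/2 ⊕ ℤ/2 ⊕ ℤ/6

Derivation:
rank_ℚ(R)=3; free=3−3=0
SNF(R) diag = [2, 2, 6] → torsion [2, 2, 6]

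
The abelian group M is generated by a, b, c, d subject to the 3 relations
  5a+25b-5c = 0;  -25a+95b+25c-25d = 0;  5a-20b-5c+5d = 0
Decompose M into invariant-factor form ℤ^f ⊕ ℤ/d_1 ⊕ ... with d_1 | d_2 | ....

Answer: M ≅ ℤ^1 ⊕ ℤ/5 ⊕ ℤ/5 ⊕ ℤ/5

Derivation:
rank_ℚ(R)=3; free=4−3=1
SNF(R) diag = [5, 5, 5] → torsion [5, 5, 5]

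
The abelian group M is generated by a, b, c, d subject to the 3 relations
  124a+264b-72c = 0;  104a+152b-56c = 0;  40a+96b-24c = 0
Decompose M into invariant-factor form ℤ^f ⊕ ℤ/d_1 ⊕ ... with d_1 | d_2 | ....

Answer: M ≅ ℤ^1 ⊕ ℤ/4 ⊕ ℤ/8 ⊕ ℤ/24

Derivation:
rank_ℚ(R)=3; free=4−3=1
SNF(R) diag = [4, 8, 24] → torsion [4, 8, 24]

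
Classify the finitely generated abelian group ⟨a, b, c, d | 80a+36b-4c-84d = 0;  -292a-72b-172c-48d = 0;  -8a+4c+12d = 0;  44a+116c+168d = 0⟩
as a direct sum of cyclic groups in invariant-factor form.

Answer: M ≅ ℤ/4 ⊕ ℤ/12 ⊕ ℤ/36 ⊕ ℤ/72

Derivation:
rank_ℚ(R)=4; free=4−4=0
SNF(R) diag = [4, 12, 36, 72] → torsion [4, 12, 36, 72]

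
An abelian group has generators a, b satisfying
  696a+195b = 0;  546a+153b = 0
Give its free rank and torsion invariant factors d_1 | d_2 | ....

Answer: M ≅ ℤ/3 ⊕ ℤ/6

Derivation:
rank_ℚ(R)=2; free=2−2=0
SNF(R) diag = [3, 6] → torsion [3, 6]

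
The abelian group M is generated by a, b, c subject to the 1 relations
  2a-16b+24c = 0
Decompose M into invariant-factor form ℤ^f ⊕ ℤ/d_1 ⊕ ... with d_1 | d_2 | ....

Answer: M ≅ ℤ^2 ⊕ ℤ/2

Derivation:
rank_ℚ(R)=1; free=3−1=2
SNF(R) diag = [2] → torsion [2]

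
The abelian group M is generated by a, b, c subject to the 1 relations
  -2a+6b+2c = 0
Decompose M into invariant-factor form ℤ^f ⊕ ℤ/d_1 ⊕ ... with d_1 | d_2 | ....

rank_ℚ(R)=1; free=3−1=2
SNF(R) diag = [2] → torsion [2]

Answer: M ≅ ℤ^2 ⊕ ℤ/2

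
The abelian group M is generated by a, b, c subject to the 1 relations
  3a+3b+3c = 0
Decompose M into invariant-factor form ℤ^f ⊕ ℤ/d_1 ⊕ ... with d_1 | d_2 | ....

rank_ℚ(R)=1; free=3−1=2
SNF(R) diag = [3] → torsion [3]

Answer: M ≅ ℤ^2 ⊕ ℤ/3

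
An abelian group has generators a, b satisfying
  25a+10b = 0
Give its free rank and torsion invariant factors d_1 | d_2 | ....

rank_ℚ(R)=1; free=2−1=1
SNF(R) diag = [5] → torsion [5]

Answer: M ≅ ℤ^1 ⊕ ℤ/5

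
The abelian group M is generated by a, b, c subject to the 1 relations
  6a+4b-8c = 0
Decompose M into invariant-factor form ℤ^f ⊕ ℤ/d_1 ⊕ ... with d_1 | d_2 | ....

rank_ℚ(R)=1; free=3−1=2
SNF(R) diag = [2] → torsion [2]

Answer: M ≅ ℤ^2 ⊕ ℤ/2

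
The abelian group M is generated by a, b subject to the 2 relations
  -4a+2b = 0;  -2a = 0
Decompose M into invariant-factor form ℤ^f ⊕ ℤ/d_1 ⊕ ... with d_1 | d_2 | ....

Answer: M ≅ ℤ/2 ⊕ ℤ/2

Derivation:
rank_ℚ(R)=2; free=2−2=0
SNF(R) diag = [2, 2] → torsion [2, 2]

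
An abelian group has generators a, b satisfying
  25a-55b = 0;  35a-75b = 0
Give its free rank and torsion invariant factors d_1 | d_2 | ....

rank_ℚ(R)=2; free=2−2=0
SNF(R) diag = [5, 10] → torsion [5, 10]

Answer: M ≅ ℤ/5 ⊕ ℤ/10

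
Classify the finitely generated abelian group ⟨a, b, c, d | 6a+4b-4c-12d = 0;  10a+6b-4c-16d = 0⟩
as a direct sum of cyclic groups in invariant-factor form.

Answer: M ≅ ℤ^2 ⊕ ℤ/2 ⊕ ℤ/2

Derivation:
rank_ℚ(R)=2; free=4−2=2
SNF(R) diag = [2, 2] → torsion [2, 2]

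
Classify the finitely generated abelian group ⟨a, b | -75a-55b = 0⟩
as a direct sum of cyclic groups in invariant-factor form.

Answer: M ≅ ℤ^1 ⊕ ℤ/5

Derivation:
rank_ℚ(R)=1; free=2−1=1
SNF(R) diag = [5] → torsion [5]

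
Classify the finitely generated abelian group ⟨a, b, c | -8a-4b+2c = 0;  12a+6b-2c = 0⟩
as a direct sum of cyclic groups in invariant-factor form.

Answer: M ≅ ℤ^1 ⊕ ℤ/2 ⊕ ℤ/2

Derivation:
rank_ℚ(R)=2; free=3−2=1
SNF(R) diag = [2, 2] → torsion [2, 2]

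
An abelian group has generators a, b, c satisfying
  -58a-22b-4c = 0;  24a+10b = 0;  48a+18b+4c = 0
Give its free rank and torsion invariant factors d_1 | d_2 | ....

Answer: M ≅ ℤ/2 ⊕ ℤ/2 ⊕ ℤ/4

Derivation:
rank_ℚ(R)=3; free=3−3=0
SNF(R) diag = [2, 2, 4] → torsion [2, 2, 4]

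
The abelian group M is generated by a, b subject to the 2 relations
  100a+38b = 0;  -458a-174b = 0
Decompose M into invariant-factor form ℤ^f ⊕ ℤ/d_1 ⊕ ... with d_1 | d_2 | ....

rank_ℚ(R)=2; free=2−2=0
SNF(R) diag = [2, 2] → torsion [2, 2]

Answer: M ≅ ℤ/2 ⊕ ℤ/2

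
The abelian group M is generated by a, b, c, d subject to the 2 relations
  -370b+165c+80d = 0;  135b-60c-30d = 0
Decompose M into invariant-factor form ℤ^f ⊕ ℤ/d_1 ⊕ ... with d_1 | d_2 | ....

Answer: M ≅ ℤ^2 ⊕ ℤ/5 ⊕ ℤ/15

Derivation:
rank_ℚ(R)=2; free=4−2=2
SNF(R) diag = [5, 15] → torsion [5, 15]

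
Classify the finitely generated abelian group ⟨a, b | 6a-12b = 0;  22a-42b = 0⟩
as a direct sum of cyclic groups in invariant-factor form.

rank_ℚ(R)=2; free=2−2=0
SNF(R) diag = [2, 6] → torsion [2, 6]

Answer: M ≅ ℤ/2 ⊕ ℤ/6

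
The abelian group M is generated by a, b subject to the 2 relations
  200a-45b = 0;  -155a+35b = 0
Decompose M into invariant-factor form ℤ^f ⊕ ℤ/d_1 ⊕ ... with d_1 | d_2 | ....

Answer: M ≅ ℤ/5 ⊕ ℤ/5

Derivation:
rank_ℚ(R)=2; free=2−2=0
SNF(R) diag = [5, 5] → torsion [5, 5]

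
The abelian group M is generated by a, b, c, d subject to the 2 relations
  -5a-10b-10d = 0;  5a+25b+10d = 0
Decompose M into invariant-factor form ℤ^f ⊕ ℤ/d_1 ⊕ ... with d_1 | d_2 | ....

rank_ℚ(R)=2; free=4−2=2
SNF(R) diag = [5, 15] → torsion [5, 15]

Answer: M ≅ ℤ^2 ⊕ ℤ/5 ⊕ ℤ/15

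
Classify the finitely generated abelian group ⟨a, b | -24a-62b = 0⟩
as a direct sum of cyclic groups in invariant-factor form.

Answer: M ≅ ℤ^1 ⊕ ℤ/2

Derivation:
rank_ℚ(R)=1; free=2−1=1
SNF(R) diag = [2] → torsion [2]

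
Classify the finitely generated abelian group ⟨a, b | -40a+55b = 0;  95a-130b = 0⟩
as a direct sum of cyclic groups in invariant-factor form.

Answer: M ≅ ℤ/5 ⊕ ℤ/5

Derivation:
rank_ℚ(R)=2; free=2−2=0
SNF(R) diag = [5, 5] → torsion [5, 5]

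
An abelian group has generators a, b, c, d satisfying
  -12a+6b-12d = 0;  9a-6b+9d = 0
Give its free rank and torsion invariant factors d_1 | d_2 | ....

Answer: M ≅ ℤ^2 ⊕ ℤ/3 ⊕ ℤ/6

Derivation:
rank_ℚ(R)=2; free=4−2=2
SNF(R) diag = [3, 6] → torsion [3, 6]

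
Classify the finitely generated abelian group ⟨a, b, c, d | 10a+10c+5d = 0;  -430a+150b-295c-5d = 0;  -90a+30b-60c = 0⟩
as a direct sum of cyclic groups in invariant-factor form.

rank_ℚ(R)=3; free=4−3=1
SNF(R) diag = [5, 15, 30] → torsion [5, 15, 30]

Answer: M ≅ ℤ^1 ⊕ ℤ/5 ⊕ ℤ/15 ⊕ ℤ/30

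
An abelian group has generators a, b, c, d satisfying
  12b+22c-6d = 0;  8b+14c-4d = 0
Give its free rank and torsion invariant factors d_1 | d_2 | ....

rank_ℚ(R)=2; free=4−2=2
SNF(R) diag = [2, 2] → torsion [2, 2]

Answer: M ≅ ℤ^2 ⊕ ℤ/2 ⊕ ℤ/2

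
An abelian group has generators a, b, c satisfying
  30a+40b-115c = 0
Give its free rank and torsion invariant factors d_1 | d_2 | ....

rank_ℚ(R)=1; free=3−1=2
SNF(R) diag = [5] → torsion [5]

Answer: M ≅ ℤ^2 ⊕ ℤ/5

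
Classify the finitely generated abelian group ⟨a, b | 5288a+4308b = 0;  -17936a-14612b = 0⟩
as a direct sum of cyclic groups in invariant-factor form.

Answer: M ≅ ℤ/4 ⊕ ℤ/8

Derivation:
rank_ℚ(R)=2; free=2−2=0
SNF(R) diag = [4, 8] → torsion [4, 8]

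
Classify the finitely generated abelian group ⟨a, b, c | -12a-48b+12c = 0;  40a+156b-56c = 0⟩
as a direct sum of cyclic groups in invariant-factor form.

rank_ℚ(R)=2; free=3−2=1
SNF(R) diag = [4, 12] → torsion [4, 12]

Answer: M ≅ ℤ^1 ⊕ ℤ/4 ⊕ ℤ/12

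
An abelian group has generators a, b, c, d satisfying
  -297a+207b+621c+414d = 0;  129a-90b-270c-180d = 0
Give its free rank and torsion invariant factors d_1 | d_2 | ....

Answer: M ≅ ℤ^2 ⊕ ℤ/3 ⊕ ℤ/9

Derivation:
rank_ℚ(R)=2; free=4−2=2
SNF(R) diag = [3, 9] → torsion [3, 9]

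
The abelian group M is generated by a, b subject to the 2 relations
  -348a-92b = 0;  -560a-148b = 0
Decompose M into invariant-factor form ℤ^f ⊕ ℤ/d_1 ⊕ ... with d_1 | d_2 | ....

rank_ℚ(R)=2; free=2−2=0
SNF(R) diag = [4, 4] → torsion [4, 4]

Answer: M ≅ ℤ/4 ⊕ ℤ/4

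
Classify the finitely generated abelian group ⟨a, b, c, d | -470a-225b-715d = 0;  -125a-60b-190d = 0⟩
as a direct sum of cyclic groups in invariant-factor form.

rank_ℚ(R)=2; free=4−2=2
SNF(R) diag = [5, 15] → torsion [5, 15]

Answer: M ≅ ℤ^2 ⊕ ℤ/5 ⊕ ℤ/15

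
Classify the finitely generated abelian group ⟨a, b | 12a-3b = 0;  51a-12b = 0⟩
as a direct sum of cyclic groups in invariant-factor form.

Answer: M ≅ ℤ/3 ⊕ ℤ/3

Derivation:
rank_ℚ(R)=2; free=2−2=0
SNF(R) diag = [3, 3] → torsion [3, 3]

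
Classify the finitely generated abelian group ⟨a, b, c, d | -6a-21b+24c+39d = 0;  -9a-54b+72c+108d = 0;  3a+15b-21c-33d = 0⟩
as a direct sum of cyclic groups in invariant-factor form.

Answer: M ≅ ℤ^1 ⊕ ℤ/3 ⊕ ℤ/9 ⊕ ℤ/9

Derivation:
rank_ℚ(R)=3; free=4−3=1
SNF(R) diag = [3, 9, 9] → torsion [3, 9, 9]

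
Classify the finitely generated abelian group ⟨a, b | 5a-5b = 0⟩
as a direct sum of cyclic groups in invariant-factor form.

Answer: M ≅ ℤ^1 ⊕ ℤ/5

Derivation:
rank_ℚ(R)=1; free=2−1=1
SNF(R) diag = [5] → torsion [5]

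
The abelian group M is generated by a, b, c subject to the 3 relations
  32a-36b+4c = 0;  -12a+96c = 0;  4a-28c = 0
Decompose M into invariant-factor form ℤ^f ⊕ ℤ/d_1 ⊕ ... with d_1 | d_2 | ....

Answer: M ≅ ℤ/4 ⊕ ℤ/12 ⊕ ℤ/36

Derivation:
rank_ℚ(R)=3; free=3−3=0
SNF(R) diag = [4, 12, 36] → torsion [4, 12, 36]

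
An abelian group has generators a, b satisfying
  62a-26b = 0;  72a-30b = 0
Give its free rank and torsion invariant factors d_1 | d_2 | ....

rank_ℚ(R)=2; free=2−2=0
SNF(R) diag = [2, 6] → torsion [2, 6]

Answer: M ≅ ℤ/2 ⊕ ℤ/6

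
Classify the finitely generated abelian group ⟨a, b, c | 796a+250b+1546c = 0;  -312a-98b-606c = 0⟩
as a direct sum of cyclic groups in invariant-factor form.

Answer: M ≅ ℤ^1 ⊕ ℤ/2 ⊕ ℤ/4

Derivation:
rank_ℚ(R)=2; free=3−2=1
SNF(R) diag = [2, 4] → torsion [2, 4]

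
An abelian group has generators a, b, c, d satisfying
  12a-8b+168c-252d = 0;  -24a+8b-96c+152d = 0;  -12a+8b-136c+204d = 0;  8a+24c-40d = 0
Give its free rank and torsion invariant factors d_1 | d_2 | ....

Answer: M ≅ ℤ/4 ⊕ ℤ/8 ⊕ ℤ/8 ⊕ ℤ/16

Derivation:
rank_ℚ(R)=4; free=4−4=0
SNF(R) diag = [4, 8, 8, 16] → torsion [4, 8, 8, 16]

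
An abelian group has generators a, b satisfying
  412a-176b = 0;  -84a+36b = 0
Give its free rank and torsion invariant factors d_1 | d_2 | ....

rank_ℚ(R)=2; free=2−2=0
SNF(R) diag = [4, 12] → torsion [4, 12]

Answer: M ≅ ℤ/4 ⊕ ℤ/12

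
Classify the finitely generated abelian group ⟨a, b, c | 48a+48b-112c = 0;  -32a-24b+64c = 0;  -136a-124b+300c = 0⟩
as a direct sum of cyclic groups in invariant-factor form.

Answer: M ≅ ℤ/4 ⊕ ℤ/8 ⊕ ℤ/16

Derivation:
rank_ℚ(R)=3; free=3−3=0
SNF(R) diag = [4, 8, 16] → torsion [4, 8, 16]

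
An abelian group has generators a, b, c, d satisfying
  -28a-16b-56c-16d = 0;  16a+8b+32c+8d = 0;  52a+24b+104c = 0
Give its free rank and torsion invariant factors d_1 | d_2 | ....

rank_ℚ(R)=3; free=4−3=1
SNF(R) diag = [4, 8, 24] → torsion [4, 8, 24]

Answer: M ≅ ℤ^1 ⊕ ℤ/4 ⊕ ℤ/8 ⊕ ℤ/24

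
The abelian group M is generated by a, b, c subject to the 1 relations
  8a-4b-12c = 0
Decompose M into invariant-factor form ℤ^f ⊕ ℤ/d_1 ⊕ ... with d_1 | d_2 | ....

Answer: M ≅ ℤ^2 ⊕ ℤ/4

Derivation:
rank_ℚ(R)=1; free=3−1=2
SNF(R) diag = [4] → torsion [4]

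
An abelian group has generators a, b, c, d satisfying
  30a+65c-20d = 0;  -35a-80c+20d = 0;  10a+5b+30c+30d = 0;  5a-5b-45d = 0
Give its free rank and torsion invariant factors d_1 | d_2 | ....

rank_ℚ(R)=4; free=4−4=0
SNF(R) diag = [5, 5, 5, 15] → torsion [5, 5, 5, 15]

Answer: M ≅ ℤ/5 ⊕ ℤ/5 ⊕ ℤ/5 ⊕ ℤ/15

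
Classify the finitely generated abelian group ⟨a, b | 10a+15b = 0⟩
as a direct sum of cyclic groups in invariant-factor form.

rank_ℚ(R)=1; free=2−1=1
SNF(R) diag = [5] → torsion [5]

Answer: M ≅ ℤ^1 ⊕ ℤ/5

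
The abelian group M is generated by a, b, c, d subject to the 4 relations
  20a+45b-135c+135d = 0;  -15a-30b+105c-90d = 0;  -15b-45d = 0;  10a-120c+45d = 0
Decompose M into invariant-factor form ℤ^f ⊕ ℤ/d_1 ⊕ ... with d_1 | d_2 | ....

rank_ℚ(R)=4; free=4−4=0
SNF(R) diag = [5, 15, 15, 45] → torsion [5, 15, 15, 45]

Answer: M ≅ ℤ/5 ⊕ ℤ/15 ⊕ ℤ/15 ⊕ ℤ/45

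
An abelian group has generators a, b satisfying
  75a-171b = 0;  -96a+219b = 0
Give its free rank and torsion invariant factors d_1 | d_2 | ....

rank_ℚ(R)=2; free=2−2=0
SNF(R) diag = [3, 3] → torsion [3, 3]

Answer: M ≅ ℤ/3 ⊕ ℤ/3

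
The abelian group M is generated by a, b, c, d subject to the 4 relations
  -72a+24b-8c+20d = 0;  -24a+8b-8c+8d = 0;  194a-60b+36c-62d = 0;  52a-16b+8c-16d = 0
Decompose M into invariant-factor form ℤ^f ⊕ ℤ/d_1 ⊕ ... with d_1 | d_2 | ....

rank_ℚ(R)=4; free=4−4=0
SNF(R) diag = [2, 4, 8, 8] → torsion [2, 4, 8, 8]

Answer: M ≅ ℤ/2 ⊕ ℤ/4 ⊕ ℤ/8 ⊕ ℤ/8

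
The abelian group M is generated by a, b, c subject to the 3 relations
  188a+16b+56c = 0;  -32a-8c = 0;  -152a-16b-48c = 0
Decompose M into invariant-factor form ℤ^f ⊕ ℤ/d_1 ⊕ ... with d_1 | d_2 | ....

Answer: M ≅ ℤ/4 ⊕ ℤ/8 ⊕ ℤ/16

Derivation:
rank_ℚ(R)=3; free=3−3=0
SNF(R) diag = [4, 8, 16] → torsion [4, 8, 16]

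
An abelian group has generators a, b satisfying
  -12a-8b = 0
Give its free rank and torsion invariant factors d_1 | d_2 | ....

rank_ℚ(R)=1; free=2−1=1
SNF(R) diag = [4] → torsion [4]

Answer: M ≅ ℤ^1 ⊕ ℤ/4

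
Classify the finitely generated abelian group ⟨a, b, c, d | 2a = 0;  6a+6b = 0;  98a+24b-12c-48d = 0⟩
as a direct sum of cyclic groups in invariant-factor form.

rank_ℚ(R)=3; free=4−3=1
SNF(R) diag = [2, 6, 12] → torsion [2, 6, 12]

Answer: M ≅ ℤ^1 ⊕ ℤ/2 ⊕ ℤ/6 ⊕ ℤ/12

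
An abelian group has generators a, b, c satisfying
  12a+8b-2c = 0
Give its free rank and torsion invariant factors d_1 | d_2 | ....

rank_ℚ(R)=1; free=3−1=2
SNF(R) diag = [2] → torsion [2]

Answer: M ≅ ℤ^2 ⊕ ℤ/2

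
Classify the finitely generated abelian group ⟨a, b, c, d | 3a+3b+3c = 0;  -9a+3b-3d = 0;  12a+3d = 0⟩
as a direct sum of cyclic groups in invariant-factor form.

Answer: M ≅ ℤ^1 ⊕ ℤ/3 ⊕ ℤ/3 ⊕ ℤ/3

Derivation:
rank_ℚ(R)=3; free=4−3=1
SNF(R) diag = [3, 3, 3] → torsion [3, 3, 3]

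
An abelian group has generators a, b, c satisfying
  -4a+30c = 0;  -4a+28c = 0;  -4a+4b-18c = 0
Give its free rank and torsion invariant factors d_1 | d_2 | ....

rank_ℚ(R)=3; free=3−3=0
SNF(R) diag = [2, 4, 4] → torsion [2, 4, 4]

Answer: M ≅ ℤ/2 ⊕ ℤ/4 ⊕ ℤ/4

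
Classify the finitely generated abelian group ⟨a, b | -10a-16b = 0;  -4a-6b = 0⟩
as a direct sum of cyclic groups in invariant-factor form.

rank_ℚ(R)=2; free=2−2=0
SNF(R) diag = [2, 2] → torsion [2, 2]

Answer: M ≅ ℤ/2 ⊕ ℤ/2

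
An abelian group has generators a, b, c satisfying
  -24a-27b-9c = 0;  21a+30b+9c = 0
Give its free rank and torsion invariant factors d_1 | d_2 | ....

rank_ℚ(R)=2; free=3−2=1
SNF(R) diag = [3, 3] → torsion [3, 3]

Answer: M ≅ ℤ^1 ⊕ ℤ/3 ⊕ ℤ/3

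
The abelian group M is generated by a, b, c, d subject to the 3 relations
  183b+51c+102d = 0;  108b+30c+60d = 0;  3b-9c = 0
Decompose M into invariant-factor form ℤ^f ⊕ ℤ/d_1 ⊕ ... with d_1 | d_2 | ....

Answer: M ≅ ℤ^1 ⊕ ℤ/3 ⊕ ℤ/6 ⊕ ℤ/18

Derivation:
rank_ℚ(R)=3; free=4−3=1
SNF(R) diag = [3, 6, 18] → torsion [3, 6, 18]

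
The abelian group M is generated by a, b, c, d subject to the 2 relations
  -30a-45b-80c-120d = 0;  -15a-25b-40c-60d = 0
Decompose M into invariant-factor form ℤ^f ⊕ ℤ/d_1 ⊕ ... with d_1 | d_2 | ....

Answer: M ≅ ℤ^2 ⊕ ℤ/5 ⊕ ℤ/5

Derivation:
rank_ℚ(R)=2; free=4−2=2
SNF(R) diag = [5, 5] → torsion [5, 5]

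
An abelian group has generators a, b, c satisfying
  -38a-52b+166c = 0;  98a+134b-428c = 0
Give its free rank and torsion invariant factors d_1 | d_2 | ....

rank_ℚ(R)=2; free=3−2=1
SNF(R) diag = [2, 2] → torsion [2, 2]

Answer: M ≅ ℤ^1 ⊕ ℤ/2 ⊕ ℤ/2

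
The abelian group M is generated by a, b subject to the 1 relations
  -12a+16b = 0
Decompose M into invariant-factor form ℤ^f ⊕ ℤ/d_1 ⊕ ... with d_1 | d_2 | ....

rank_ℚ(R)=1; free=2−1=1
SNF(R) diag = [4] → torsion [4]

Answer: M ≅ ℤ^1 ⊕ ℤ/4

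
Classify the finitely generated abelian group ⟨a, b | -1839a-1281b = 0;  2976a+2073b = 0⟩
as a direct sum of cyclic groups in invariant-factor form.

rank_ℚ(R)=2; free=2−2=0
SNF(R) diag = [3, 3] → torsion [3, 3]

Answer: M ≅ ℤ/3 ⊕ ℤ/3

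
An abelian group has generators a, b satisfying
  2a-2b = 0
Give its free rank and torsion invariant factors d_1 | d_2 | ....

Answer: M ≅ ℤ^1 ⊕ ℤ/2

Derivation:
rank_ℚ(R)=1; free=2−1=1
SNF(R) diag = [2] → torsion [2]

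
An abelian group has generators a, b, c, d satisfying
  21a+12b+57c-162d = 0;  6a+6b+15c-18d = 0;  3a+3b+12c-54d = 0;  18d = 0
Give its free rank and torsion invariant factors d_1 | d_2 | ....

rank_ℚ(R)=4; free=4−4=0
SNF(R) diag = [3, 9, 9, 18] → torsion [3, 9, 9, 18]

Answer: M ≅ ℤ/3 ⊕ ℤ/9 ⊕ ℤ/9 ⊕ ℤ/18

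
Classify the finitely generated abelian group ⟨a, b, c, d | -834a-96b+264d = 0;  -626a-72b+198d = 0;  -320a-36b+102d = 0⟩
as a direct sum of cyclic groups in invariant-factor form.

rank_ℚ(R)=3; free=4−3=1
SNF(R) diag = [2, 6, 12] → torsion [2, 6, 12]

Answer: M ≅ ℤ^1 ⊕ ℤ/2 ⊕ ℤ/6 ⊕ ℤ/12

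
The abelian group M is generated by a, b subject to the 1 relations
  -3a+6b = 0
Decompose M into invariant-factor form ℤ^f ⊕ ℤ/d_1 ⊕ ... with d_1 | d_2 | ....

Answer: M ≅ ℤ^1 ⊕ ℤ/3

Derivation:
rank_ℚ(R)=1; free=2−1=1
SNF(R) diag = [3] → torsion [3]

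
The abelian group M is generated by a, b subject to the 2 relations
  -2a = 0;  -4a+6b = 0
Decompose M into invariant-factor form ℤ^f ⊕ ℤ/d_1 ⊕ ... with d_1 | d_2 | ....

rank_ℚ(R)=2; free=2−2=0
SNF(R) diag = [2, 6] → torsion [2, 6]

Answer: M ≅ ℤ/2 ⊕ ℤ/6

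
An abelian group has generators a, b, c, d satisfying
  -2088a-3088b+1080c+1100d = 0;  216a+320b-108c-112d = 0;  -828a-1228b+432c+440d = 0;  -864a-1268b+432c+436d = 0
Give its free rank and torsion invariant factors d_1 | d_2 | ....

rank_ℚ(R)=4; free=4−4=0
SNF(R) diag = [4, 12, 36, 108] → torsion [4, 12, 36, 108]

Answer: M ≅ ℤ/4 ⊕ ℤ/12 ⊕ ℤ/36 ⊕ ℤ/108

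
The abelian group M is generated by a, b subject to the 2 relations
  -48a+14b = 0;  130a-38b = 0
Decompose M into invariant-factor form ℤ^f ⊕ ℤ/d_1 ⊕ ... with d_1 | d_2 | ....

Answer: M ≅ ℤ/2 ⊕ ℤ/2

Derivation:
rank_ℚ(R)=2; free=2−2=0
SNF(R) diag = [2, 2] → torsion [2, 2]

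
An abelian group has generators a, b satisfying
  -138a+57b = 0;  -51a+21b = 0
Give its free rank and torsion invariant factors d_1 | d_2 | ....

rank_ℚ(R)=2; free=2−2=0
SNF(R) diag = [3, 3] → torsion [3, 3]

Answer: M ≅ ℤ/3 ⊕ ℤ/3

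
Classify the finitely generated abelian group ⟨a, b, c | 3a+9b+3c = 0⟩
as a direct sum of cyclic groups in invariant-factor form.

Answer: M ≅ ℤ^2 ⊕ ℤ/3

Derivation:
rank_ℚ(R)=1; free=3−1=2
SNF(R) diag = [3] → torsion [3]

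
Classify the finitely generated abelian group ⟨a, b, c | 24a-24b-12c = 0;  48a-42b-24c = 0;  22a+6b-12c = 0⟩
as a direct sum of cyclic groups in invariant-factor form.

Answer: M ≅ ℤ/2 ⊕ ℤ/6 ⊕ ℤ/12

Derivation:
rank_ℚ(R)=3; free=3−3=0
SNF(R) diag = [2, 6, 12] → torsion [2, 6, 12]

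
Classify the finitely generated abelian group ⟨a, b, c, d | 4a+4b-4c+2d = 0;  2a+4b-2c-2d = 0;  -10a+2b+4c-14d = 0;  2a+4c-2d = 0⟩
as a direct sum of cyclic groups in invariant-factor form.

rank_ℚ(R)=4; free=4−4=0
SNF(R) diag = [2, 2, 6, 6] → torsion [2, 2, 6, 6]

Answer: M ≅ ℤ/2 ⊕ ℤ/2 ⊕ ℤ/6 ⊕ ℤ/6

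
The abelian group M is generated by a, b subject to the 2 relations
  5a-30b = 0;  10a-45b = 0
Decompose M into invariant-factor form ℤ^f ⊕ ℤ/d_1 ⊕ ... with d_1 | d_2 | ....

rank_ℚ(R)=2; free=2−2=0
SNF(R) diag = [5, 15] → torsion [5, 15]

Answer: M ≅ ℤ/5 ⊕ ℤ/15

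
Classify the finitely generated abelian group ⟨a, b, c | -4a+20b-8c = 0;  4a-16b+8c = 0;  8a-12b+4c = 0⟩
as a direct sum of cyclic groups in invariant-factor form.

rank_ℚ(R)=3; free=3−3=0
SNF(R) diag = [4, 4, 12] → torsion [4, 4, 12]

Answer: M ≅ ℤ/4 ⊕ ℤ/4 ⊕ ℤ/12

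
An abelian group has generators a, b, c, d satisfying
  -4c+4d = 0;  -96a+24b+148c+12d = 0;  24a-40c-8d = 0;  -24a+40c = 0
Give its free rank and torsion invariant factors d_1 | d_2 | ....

rank_ℚ(R)=4; free=4−4=0
SNF(R) diag = [4, 8, 24, 24] → torsion [4, 8, 24, 24]

Answer: M ≅ ℤ/4 ⊕ ℤ/8 ⊕ ℤ/24 ⊕ ℤ/24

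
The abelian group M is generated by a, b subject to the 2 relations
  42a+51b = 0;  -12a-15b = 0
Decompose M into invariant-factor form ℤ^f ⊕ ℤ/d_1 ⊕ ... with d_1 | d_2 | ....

Answer: M ≅ ℤ/3 ⊕ ℤ/6

Derivation:
rank_ℚ(R)=2; free=2−2=0
SNF(R) diag = [3, 6] → torsion [3, 6]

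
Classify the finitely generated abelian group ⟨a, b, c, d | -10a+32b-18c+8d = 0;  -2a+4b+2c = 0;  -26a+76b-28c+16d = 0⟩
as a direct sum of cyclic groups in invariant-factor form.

rank_ℚ(R)=3; free=4−3=1
SNF(R) diag = [2, 2, 4] → torsion [2, 2, 4]

Answer: M ≅ ℤ^1 ⊕ ℤ/2 ⊕ ℤ/2 ⊕ ℤ/4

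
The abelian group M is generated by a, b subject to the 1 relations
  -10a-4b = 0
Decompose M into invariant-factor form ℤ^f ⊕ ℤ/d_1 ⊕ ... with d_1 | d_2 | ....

rank_ℚ(R)=1; free=2−1=1
SNF(R) diag = [2] → torsion [2]

Answer: M ≅ ℤ^1 ⊕ ℤ/2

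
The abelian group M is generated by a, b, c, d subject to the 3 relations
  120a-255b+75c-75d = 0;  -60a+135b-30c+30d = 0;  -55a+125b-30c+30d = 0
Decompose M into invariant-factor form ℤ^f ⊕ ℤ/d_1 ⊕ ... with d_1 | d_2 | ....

Answer: M ≅ ℤ^1 ⊕ ℤ/5 ⊕ ℤ/15 ⊕ ℤ/45

Derivation:
rank_ℚ(R)=3; free=4−3=1
SNF(R) diag = [5, 15, 45] → torsion [5, 15, 45]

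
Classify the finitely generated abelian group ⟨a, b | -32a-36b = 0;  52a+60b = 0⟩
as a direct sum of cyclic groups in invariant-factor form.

rank_ℚ(R)=2; free=2−2=0
SNF(R) diag = [4, 12] → torsion [4, 12]

Answer: M ≅ ℤ/4 ⊕ ℤ/12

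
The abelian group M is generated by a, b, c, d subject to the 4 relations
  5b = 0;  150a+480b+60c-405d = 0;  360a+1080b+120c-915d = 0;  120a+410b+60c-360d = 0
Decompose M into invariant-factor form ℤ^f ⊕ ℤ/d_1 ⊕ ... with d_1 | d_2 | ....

rank_ℚ(R)=4; free=4−4=0
SNF(R) diag = [5, 15, 30, 60] → torsion [5, 15, 30, 60]

Answer: M ≅ ℤ/5 ⊕ ℤ/15 ⊕ ℤ/30 ⊕ ℤ/60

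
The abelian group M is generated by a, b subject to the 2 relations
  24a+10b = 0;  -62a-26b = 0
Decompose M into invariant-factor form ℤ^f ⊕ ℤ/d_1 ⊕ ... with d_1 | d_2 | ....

rank_ℚ(R)=2; free=2−2=0
SNF(R) diag = [2, 2] → torsion [2, 2]

Answer: M ≅ ℤ/2 ⊕ ℤ/2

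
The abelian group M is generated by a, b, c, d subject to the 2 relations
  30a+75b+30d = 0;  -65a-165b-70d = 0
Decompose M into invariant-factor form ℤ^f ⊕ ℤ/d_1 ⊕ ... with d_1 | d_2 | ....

Answer: M ≅ ℤ^2 ⊕ ℤ/5 ⊕ ℤ/15

Derivation:
rank_ℚ(R)=2; free=4−2=2
SNF(R) diag = [5, 15] → torsion [5, 15]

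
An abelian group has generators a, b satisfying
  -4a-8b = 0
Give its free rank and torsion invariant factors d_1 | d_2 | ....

rank_ℚ(R)=1; free=2−1=1
SNF(R) diag = [4] → torsion [4]

Answer: M ≅ ℤ^1 ⊕ ℤ/4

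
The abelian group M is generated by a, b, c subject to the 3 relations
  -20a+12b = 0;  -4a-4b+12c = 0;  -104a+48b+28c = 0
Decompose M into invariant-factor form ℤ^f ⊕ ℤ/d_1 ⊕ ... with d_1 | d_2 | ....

Answer: M ≅ ℤ/4 ⊕ ℤ/4 ⊕ ℤ/8

Derivation:
rank_ℚ(R)=3; free=3−3=0
SNF(R) diag = [4, 4, 8] → torsion [4, 4, 8]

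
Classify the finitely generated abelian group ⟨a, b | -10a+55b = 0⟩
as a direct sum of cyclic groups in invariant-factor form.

Answer: M ≅ ℤ^1 ⊕ ℤ/5

Derivation:
rank_ℚ(R)=1; free=2−1=1
SNF(R) diag = [5] → torsion [5]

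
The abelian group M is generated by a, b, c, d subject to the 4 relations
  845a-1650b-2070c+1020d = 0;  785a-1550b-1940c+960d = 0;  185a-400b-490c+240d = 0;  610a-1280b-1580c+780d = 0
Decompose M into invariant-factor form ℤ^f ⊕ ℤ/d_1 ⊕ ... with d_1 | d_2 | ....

Answer: M ≅ ℤ/5 ⊕ ℤ/10 ⊕ ℤ/30 ⊕ ℤ/60

Derivation:
rank_ℚ(R)=4; free=4−4=0
SNF(R) diag = [5, 10, 30, 60] → torsion [5, 10, 30, 60]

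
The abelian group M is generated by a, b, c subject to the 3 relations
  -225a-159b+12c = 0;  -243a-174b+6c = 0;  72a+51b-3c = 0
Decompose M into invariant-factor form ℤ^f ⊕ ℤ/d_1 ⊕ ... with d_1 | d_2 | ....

rank_ℚ(R)=3; free=3−3=0
SNF(R) diag = [3, 9, 9] → torsion [3, 9, 9]

Answer: M ≅ ℤ/3 ⊕ ℤ/9 ⊕ ℤ/9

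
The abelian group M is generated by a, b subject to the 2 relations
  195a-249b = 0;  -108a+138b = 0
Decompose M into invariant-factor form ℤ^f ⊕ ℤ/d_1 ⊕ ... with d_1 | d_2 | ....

rank_ℚ(R)=2; free=2−2=0
SNF(R) diag = [3, 6] → torsion [3, 6]

Answer: M ≅ ℤ/3 ⊕ ℤ/6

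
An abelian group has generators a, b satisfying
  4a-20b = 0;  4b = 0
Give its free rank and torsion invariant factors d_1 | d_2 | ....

Answer: M ≅ ℤ/4 ⊕ ℤ/4

Derivation:
rank_ℚ(R)=2; free=2−2=0
SNF(R) diag = [4, 4] → torsion [4, 4]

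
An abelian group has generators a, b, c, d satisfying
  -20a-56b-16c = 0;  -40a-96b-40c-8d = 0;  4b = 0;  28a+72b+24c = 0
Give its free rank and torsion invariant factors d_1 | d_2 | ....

Answer: M ≅ ℤ/4 ⊕ ℤ/4 ⊕ ℤ/8 ⊕ ℤ/8

Derivation:
rank_ℚ(R)=4; free=4−4=0
SNF(R) diag = [4, 4, 8, 8] → torsion [4, 4, 8, 8]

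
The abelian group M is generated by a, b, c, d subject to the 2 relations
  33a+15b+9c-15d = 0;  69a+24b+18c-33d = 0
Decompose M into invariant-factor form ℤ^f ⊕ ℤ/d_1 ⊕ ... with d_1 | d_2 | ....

Answer: M ≅ ℤ^2 ⊕ ℤ/3 ⊕ ℤ/9

Derivation:
rank_ℚ(R)=2; free=4−2=2
SNF(R) diag = [3, 9] → torsion [3, 9]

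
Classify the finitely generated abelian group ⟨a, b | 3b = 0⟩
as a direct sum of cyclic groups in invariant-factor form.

Answer: M ≅ ℤ^1 ⊕ ℤ/3

Derivation:
rank_ℚ(R)=1; free=2−1=1
SNF(R) diag = [3] → torsion [3]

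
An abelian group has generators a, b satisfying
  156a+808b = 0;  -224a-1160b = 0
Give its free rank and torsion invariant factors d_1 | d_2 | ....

rank_ℚ(R)=2; free=2−2=0
SNF(R) diag = [4, 8] → torsion [4, 8]

Answer: M ≅ ℤ/4 ⊕ ℤ/8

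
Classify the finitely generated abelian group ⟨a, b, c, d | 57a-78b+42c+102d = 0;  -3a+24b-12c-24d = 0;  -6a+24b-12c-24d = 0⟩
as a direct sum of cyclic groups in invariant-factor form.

rank_ℚ(R)=3; free=4−3=1
SNF(R) diag = [3, 6, 12] → torsion [3, 6, 12]

Answer: M ≅ ℤ^1 ⊕ ℤ/3 ⊕ ℤ/6 ⊕ ℤ/12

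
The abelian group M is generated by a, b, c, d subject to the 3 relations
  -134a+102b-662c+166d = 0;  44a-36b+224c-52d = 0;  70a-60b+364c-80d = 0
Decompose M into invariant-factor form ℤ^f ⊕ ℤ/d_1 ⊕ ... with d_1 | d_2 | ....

rank_ℚ(R)=3; free=4−3=1
SNF(R) diag = [2, 6, 12] → torsion [2, 6, 12]

Answer: M ≅ ℤ^1 ⊕ ℤ/2 ⊕ ℤ/6 ⊕ ℤ/12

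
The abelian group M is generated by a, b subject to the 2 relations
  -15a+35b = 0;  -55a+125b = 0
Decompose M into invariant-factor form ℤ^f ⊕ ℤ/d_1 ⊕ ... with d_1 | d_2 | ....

Answer: M ≅ ℤ/5 ⊕ ℤ/10

Derivation:
rank_ℚ(R)=2; free=2−2=0
SNF(R) diag = [5, 10] → torsion [5, 10]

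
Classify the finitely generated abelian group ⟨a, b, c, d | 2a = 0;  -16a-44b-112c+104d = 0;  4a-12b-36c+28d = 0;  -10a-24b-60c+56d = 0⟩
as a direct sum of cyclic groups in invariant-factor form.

Answer: M ≅ ℤ/2 ⊕ ℤ/4 ⊕ ℤ/4 ⊕ ℤ/12

Derivation:
rank_ℚ(R)=4; free=4−4=0
SNF(R) diag = [2, 4, 4, 12] → torsion [2, 4, 4, 12]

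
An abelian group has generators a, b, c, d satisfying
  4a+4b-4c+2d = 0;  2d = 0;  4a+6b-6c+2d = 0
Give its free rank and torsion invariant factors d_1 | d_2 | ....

Answer: M ≅ ℤ^1 ⊕ ℤ/2 ⊕ ℤ/2 ⊕ ℤ/4

Derivation:
rank_ℚ(R)=3; free=4−3=1
SNF(R) diag = [2, 2, 4] → torsion [2, 2, 4]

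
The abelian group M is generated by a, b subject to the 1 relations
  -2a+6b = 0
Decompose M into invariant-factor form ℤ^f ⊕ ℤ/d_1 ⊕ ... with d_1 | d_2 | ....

Answer: M ≅ ℤ^1 ⊕ ℤ/2

Derivation:
rank_ℚ(R)=1; free=2−1=1
SNF(R) diag = [2] → torsion [2]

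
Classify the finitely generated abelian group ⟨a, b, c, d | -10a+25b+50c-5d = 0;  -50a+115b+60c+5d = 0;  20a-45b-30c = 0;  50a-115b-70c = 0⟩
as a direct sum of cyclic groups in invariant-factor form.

Answer: M ≅ ℤ/5 ⊕ ℤ/5 ⊕ ℤ/10 ⊕ ℤ/30

Derivation:
rank_ℚ(R)=4; free=4−4=0
SNF(R) diag = [5, 5, 10, 30] → torsion [5, 5, 10, 30]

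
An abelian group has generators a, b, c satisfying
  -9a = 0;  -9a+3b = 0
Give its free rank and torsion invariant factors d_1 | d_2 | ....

Answer: M ≅ ℤ^1 ⊕ ℤ/3 ⊕ ℤ/9

Derivation:
rank_ℚ(R)=2; free=3−2=1
SNF(R) diag = [3, 9] → torsion [3, 9]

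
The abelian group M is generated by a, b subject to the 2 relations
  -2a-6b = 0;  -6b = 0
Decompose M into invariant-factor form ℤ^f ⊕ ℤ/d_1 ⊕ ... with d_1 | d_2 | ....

Answer: M ≅ ℤ/2 ⊕ ℤ/6

Derivation:
rank_ℚ(R)=2; free=2−2=0
SNF(R) diag = [2, 6] → torsion [2, 6]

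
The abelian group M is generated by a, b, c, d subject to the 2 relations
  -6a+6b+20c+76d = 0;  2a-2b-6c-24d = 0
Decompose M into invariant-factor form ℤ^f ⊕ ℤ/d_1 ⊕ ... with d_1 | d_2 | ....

rank_ℚ(R)=2; free=4−2=2
SNF(R) diag = [2, 2] → torsion [2, 2]

Answer: M ≅ ℤ^2 ⊕ ℤ/2 ⊕ ℤ/2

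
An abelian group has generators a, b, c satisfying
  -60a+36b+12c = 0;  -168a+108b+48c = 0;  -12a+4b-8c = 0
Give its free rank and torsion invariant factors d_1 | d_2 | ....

Answer: M ≅ ℤ/4 ⊕ ℤ/12 ⊕ ℤ/36

Derivation:
rank_ℚ(R)=3; free=3−3=0
SNF(R) diag = [4, 12, 36] → torsion [4, 12, 36]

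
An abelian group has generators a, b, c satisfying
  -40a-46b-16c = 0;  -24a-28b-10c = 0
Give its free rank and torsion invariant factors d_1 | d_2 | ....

Answer: M ≅ ℤ^1 ⊕ ℤ/2 ⊕ ℤ/2

Derivation:
rank_ℚ(R)=2; free=3−2=1
SNF(R) diag = [2, 2] → torsion [2, 2]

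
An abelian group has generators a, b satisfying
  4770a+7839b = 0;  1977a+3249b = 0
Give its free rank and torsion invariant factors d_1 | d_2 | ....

Answer: M ≅ ℤ/3 ⊕ ℤ/9

Derivation:
rank_ℚ(R)=2; free=2−2=0
SNF(R) diag = [3, 9] → torsion [3, 9]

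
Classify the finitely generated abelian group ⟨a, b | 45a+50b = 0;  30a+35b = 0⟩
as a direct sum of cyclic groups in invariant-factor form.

rank_ℚ(R)=2; free=2−2=0
SNF(R) diag = [5, 15] → torsion [5, 15]

Answer: M ≅ ℤ/5 ⊕ ℤ/15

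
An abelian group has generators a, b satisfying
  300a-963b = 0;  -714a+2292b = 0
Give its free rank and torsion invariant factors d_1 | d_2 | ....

Answer: M ≅ ℤ/3 ⊕ ℤ/6

Derivation:
rank_ℚ(R)=2; free=2−2=0
SNF(R) diag = [3, 6] → torsion [3, 6]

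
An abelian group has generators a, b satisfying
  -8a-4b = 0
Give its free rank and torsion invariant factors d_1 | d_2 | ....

Answer: M ≅ ℤ^1 ⊕ ℤ/4

Derivation:
rank_ℚ(R)=1; free=2−1=1
SNF(R) diag = [4] → torsion [4]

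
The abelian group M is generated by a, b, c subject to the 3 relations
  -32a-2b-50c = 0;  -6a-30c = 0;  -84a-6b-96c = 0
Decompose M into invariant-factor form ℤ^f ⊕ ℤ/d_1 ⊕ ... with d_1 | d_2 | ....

rank_ℚ(R)=3; free=3−3=0
SNF(R) diag = [2, 6, 6] → torsion [2, 6, 6]

Answer: M ≅ ℤ/2 ⊕ ℤ/6 ⊕ ℤ/6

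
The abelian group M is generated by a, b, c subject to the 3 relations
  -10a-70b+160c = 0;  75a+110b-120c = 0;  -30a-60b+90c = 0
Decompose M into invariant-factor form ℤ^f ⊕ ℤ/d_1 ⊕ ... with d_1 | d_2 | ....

Answer: M ≅ ℤ/5 ⊕ ℤ/10 ⊕ ℤ/30

Derivation:
rank_ℚ(R)=3; free=3−3=0
SNF(R) diag = [5, 10, 30] → torsion [5, 10, 30]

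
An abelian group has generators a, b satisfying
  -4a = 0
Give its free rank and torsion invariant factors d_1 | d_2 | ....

Answer: M ≅ ℤ^1 ⊕ ℤ/4

Derivation:
rank_ℚ(R)=1; free=2−1=1
SNF(R) diag = [4] → torsion [4]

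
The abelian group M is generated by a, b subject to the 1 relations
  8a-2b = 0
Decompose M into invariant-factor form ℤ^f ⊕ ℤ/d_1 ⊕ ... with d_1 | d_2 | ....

rank_ℚ(R)=1; free=2−1=1
SNF(R) diag = [2] → torsion [2]

Answer: M ≅ ℤ^1 ⊕ ℤ/2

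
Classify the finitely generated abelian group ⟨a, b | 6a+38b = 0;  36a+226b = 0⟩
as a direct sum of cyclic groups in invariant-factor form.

Answer: M ≅ ℤ/2 ⊕ ℤ/6

Derivation:
rank_ℚ(R)=2; free=2−2=0
SNF(R) diag = [2, 6] → torsion [2, 6]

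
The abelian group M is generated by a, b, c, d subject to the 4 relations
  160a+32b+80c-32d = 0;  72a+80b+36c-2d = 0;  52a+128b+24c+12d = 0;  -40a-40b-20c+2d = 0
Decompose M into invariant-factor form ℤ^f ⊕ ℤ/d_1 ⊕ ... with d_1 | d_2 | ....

Answer: M ≅ ℤ/2 ⊕ ℤ/4 ⊕ ℤ/8 ⊕ ℤ/16

Derivation:
rank_ℚ(R)=4; free=4−4=0
SNF(R) diag = [2, 4, 8, 16] → torsion [2, 4, 8, 16]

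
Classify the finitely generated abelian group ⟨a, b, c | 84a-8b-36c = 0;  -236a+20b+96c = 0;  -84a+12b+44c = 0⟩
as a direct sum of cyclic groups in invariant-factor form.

Answer: M ≅ ℤ/4 ⊕ ℤ/4 ⊕ ℤ/4

Derivation:
rank_ℚ(R)=3; free=3−3=0
SNF(R) diag = [4, 4, 4] → torsion [4, 4, 4]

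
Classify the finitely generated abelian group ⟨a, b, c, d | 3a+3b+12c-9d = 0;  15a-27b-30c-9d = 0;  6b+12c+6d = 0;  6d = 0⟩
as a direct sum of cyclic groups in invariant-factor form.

Answer: M ≅ ℤ/3 ⊕ ℤ/6 ⊕ ℤ/6 ⊕ ℤ/6

Derivation:
rank_ℚ(R)=4; free=4−4=0
SNF(R) diag = [3, 6, 6, 6] → torsion [3, 6, 6, 6]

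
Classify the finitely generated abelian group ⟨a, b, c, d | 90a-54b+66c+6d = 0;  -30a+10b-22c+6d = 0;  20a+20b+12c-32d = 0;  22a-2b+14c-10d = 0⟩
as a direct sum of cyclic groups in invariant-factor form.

rank_ℚ(R)=4; free=4−4=0
SNF(R) diag = [2, 4, 8, 24] → torsion [2, 4, 8, 24]

Answer: M ≅ ℤ/2 ⊕ ℤ/4 ⊕ ℤ/8 ⊕ ℤ/24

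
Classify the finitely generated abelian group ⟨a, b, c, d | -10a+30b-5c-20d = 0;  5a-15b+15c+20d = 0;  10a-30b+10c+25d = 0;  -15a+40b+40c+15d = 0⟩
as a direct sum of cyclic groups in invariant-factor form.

Answer: M ≅ ℤ/5 ⊕ ℤ/5 ⊕ ℤ/5 ⊕ ℤ/5

Derivation:
rank_ℚ(R)=4; free=4−4=0
SNF(R) diag = [5, 5, 5, 5] → torsion [5, 5, 5, 5]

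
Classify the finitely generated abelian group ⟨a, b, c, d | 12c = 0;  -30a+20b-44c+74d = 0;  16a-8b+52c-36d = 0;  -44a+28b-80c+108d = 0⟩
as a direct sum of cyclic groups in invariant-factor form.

Answer: M ≅ ℤ/2 ⊕ ℤ/4 ⊕ ℤ/12 ⊕ ℤ/12

Derivation:
rank_ℚ(R)=4; free=4−4=0
SNF(R) diag = [2, 4, 12, 12] → torsion [2, 4, 12, 12]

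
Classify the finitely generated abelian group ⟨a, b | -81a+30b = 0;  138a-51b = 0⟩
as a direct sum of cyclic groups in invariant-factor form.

rank_ℚ(R)=2; free=2−2=0
SNF(R) diag = [3, 3] → torsion [3, 3]

Answer: M ≅ ℤ/3 ⊕ ℤ/3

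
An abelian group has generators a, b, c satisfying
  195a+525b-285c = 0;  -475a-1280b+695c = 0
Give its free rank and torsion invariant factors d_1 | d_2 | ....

rank_ℚ(R)=2; free=3−2=1
SNF(R) diag = [5, 15] → torsion [5, 15]

Answer: M ≅ ℤ^1 ⊕ ℤ/5 ⊕ ℤ/15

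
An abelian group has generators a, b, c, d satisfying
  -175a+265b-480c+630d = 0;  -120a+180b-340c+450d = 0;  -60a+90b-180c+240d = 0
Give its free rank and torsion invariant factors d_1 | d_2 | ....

Answer: M ≅ ℤ^1 ⊕ ℤ/5 ⊕ ℤ/10 ⊕ ℤ/30

Derivation:
rank_ℚ(R)=3; free=4−3=1
SNF(R) diag = [5, 10, 30] → torsion [5, 10, 30]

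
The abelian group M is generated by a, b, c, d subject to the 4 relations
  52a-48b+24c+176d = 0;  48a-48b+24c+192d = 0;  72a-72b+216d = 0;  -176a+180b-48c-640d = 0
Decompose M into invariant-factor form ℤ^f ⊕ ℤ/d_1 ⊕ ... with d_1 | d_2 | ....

Answer: M ≅ ℤ/4 ⊕ ℤ/12 ⊕ ℤ/24 ⊕ ℤ/72

Derivation:
rank_ℚ(R)=4; free=4−4=0
SNF(R) diag = [4, 12, 24, 72] → torsion [4, 12, 24, 72]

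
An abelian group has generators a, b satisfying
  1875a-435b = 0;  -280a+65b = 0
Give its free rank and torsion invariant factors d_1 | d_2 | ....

Answer: M ≅ ℤ/5 ⊕ ℤ/15

Derivation:
rank_ℚ(R)=2; free=2−2=0
SNF(R) diag = [5, 15] → torsion [5, 15]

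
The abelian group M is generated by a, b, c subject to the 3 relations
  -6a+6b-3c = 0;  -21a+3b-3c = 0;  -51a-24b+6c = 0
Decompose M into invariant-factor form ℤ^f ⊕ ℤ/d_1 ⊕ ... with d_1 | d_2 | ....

Answer: M ≅ ℤ/3 ⊕ ℤ/3 ⊕ ℤ/3

Derivation:
rank_ℚ(R)=3; free=3−3=0
SNF(R) diag = [3, 3, 3] → torsion [3, 3, 3]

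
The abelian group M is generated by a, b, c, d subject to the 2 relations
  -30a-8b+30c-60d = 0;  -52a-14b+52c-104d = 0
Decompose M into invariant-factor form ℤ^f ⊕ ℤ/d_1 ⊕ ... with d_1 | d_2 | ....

rank_ℚ(R)=2; free=4−2=2
SNF(R) diag = [2, 2] → torsion [2, 2]

Answer: M ≅ ℤ^2 ⊕ ℤ/2 ⊕ ℤ/2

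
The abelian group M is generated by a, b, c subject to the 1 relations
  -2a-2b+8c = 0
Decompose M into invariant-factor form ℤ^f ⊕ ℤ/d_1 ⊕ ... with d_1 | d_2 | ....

Answer: M ≅ ℤ^2 ⊕ ℤ/2

Derivation:
rank_ℚ(R)=1; free=3−1=2
SNF(R) diag = [2] → torsion [2]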